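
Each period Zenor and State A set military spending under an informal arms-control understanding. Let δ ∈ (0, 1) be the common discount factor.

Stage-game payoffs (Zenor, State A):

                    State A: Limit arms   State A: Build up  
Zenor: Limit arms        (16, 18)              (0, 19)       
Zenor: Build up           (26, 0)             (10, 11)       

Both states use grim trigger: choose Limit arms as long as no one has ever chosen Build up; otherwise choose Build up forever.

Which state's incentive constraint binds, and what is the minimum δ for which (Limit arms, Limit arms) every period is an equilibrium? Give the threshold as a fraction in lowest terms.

Zenor: cooperation gives 16 each period; deviation gives 26 once then 10 forever.
  16/(1−δ) ≥ 26 + 10δ/(1−δ) ⇒ δ ≥ 10/16 = 5/8.
State A: cooperation gives 18 each period; deviation gives 19 once then 11 forever.
  δ ≥ 1/8.
Both must hold, so the binding constraint is Zenor's: δ ≥ 5/8.

Zenor; δ ≥ 5/8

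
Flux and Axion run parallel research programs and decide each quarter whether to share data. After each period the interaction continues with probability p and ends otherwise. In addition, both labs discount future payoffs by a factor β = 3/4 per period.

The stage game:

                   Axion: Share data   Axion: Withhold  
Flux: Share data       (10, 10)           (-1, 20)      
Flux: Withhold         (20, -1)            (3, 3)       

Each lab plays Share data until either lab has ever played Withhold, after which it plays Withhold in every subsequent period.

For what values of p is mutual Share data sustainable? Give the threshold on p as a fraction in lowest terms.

Expected continuation weight on next period's payoff is β·p = 3/4·p, which plays the role of the discount factor.
Cooperation requires 3/4·p ≥ (20−10)/(20−3) = 10/17, hence p ≥ 40/51.

40/51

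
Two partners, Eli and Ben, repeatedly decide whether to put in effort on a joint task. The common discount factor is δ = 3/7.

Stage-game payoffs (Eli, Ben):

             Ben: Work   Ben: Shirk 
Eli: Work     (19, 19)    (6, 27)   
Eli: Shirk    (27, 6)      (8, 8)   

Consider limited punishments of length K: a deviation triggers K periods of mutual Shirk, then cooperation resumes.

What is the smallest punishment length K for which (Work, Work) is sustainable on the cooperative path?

5

No profitable deviation requires (19−8)(δ+…+δ^K) ≥ 27−19, i.e. δ+…+δ^K ≥ 8/11 ≈ 0.7273.
With δ = 3/7, the partial sums are K=1: 0.4286, K=2: 0.6122, K=3: 0.6910, K=4: 0.7247, K=5: 0.7392.
K = 5 is the first length at which the sum reaches 0.7273.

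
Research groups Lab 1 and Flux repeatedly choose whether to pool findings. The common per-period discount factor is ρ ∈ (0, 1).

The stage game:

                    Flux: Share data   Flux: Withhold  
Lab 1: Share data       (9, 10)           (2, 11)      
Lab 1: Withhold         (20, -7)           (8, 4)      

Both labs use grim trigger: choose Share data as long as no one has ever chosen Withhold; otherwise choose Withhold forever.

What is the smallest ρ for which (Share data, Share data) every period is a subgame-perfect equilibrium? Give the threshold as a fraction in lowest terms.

Lab 1: cooperation gives 9 each period; deviation gives 20 once then 8 forever.
  9/(1−ρ) ≥ 20 + 8ρ/(1−ρ) ⇒ ρ ≥ 11/12.
Flux: cooperation gives 10 each period; deviation gives 11 once then 4 forever.
  ρ ≥ 1/7.
Both must hold, so the binding constraint is Lab 1's: ρ ≥ 11/12.

11/12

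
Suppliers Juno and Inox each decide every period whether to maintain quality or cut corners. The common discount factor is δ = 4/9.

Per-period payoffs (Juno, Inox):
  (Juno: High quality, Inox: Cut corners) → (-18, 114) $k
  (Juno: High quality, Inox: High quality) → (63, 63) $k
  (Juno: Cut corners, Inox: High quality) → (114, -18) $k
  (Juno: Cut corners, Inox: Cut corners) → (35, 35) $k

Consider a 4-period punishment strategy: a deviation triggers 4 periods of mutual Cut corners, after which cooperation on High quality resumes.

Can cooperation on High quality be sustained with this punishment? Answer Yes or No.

No

A one-shot deviation gives 114 now, then 35 for 4 periods, then back to 63.
Gain from deviating: (114−63) today; loss: (63−35) in each of the next 4 periods.
No-deviation condition: (63−35)(δ+…+δ^4) ≥ 114−63, i.e. δ+…+δ^4 ≥ 51/28.
At δ = 4/9: δ+…+δ^4 = 0.7688 < 1.8214.
So cooperation is not sustainable.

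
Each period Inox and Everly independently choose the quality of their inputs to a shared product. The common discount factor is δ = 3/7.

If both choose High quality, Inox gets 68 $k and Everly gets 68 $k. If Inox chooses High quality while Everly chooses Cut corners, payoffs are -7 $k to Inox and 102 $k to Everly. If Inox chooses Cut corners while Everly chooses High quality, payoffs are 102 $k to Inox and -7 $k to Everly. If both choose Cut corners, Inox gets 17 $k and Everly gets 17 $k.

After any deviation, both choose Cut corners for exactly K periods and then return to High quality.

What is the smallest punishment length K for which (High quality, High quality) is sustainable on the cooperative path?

IC: δ(1−δ^K)/(1−δ) ≥ (102−68)/(68−17) = 2/3.
With δ = 3/7: need 1 − δ^K ≥ 2/3·(1−3/7)/(3/7), i.e. δ^K ≤ 0.1111.
Since (3/7)^2 = 0.1837 and (3/7)^3 = 0.0787, the smallest such K is 3.

3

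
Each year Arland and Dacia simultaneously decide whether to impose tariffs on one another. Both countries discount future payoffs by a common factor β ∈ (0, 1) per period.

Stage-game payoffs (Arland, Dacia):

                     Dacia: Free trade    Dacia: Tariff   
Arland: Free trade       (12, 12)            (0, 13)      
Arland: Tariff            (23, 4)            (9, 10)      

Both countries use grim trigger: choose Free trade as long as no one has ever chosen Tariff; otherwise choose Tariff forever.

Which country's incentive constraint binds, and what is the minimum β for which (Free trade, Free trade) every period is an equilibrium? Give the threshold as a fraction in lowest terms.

Arland: cooperation gives 12 each period; deviation gives 23 once then 9 forever.
  12/(1−β) ≥ 23 + 9β/(1−β) ⇒ β ≥ 11/14.
Dacia: cooperation gives 12 each period; deviation gives 13 once then 10 forever.
  β ≥ 1/3.
Both must hold, so the binding constraint is Arland's: β ≥ 11/14.

Arland; β ≥ 11/14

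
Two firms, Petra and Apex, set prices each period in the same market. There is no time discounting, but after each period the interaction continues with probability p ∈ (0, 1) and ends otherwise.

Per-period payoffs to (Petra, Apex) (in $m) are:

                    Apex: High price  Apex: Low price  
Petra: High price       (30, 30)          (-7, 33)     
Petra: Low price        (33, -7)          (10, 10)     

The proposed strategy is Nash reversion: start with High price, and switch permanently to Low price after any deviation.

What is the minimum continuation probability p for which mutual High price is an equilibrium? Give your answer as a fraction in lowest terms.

With no time discounting, the continuation probability p plays the role of the discount factor.
Grim-trigger IC: 30/(1−p) ≥ 33 + 10p/(1−p) ⇒ p ≥ (33−30)/(33−10) = 3/23.

3/23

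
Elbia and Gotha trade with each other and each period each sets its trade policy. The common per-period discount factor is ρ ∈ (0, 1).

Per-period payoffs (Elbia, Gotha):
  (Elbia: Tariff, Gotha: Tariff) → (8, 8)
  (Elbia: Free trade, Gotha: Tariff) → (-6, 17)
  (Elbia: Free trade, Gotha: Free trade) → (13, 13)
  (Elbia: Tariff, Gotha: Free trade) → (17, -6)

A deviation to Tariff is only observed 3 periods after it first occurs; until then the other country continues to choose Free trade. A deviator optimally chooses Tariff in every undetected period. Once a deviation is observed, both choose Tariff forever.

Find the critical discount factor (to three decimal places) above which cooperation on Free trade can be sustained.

Deviating for the 3 undetected periods gains 17−13 = 4 per period over cooperation, then loses 13−8 = 5 per period forever once punishment starts.
Gain: 4(1 + ρ + … + ρ^2); loss: 5·ρ^3/(1−ρ).
No profitable deviation ⇔ 4(1−ρ^3) ≤ 5·ρ^3, i.e. ρ^3 ≥ 4/(4+5) = 4/9.
Hence ρ ≥ (4/9)^(1/3) ≈ 0.763.

0.763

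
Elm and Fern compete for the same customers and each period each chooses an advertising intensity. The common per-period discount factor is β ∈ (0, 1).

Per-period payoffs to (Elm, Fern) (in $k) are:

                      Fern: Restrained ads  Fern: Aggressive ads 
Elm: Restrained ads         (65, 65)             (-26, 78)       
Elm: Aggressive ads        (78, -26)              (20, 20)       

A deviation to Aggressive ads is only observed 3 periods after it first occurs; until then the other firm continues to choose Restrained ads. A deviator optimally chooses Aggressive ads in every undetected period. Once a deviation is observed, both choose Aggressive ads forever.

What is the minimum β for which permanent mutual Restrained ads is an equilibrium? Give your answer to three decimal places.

The best deviation is to choose Aggressive ads for all 3 undetected periods, earning 78 each, then 20 forever once detected.
Deviation value: 78(1−β^3)/(1−β) + 20β^3/(1−β); cooperation value: 65/(1−β).
IC: 65 ≥ 78(1−β^3) + 20β^3 = 78 − 58β^3.
So β^3 ≥ 13/58, giving β ≥ (13/58)^(1/3) ≈ 0.607.

0.607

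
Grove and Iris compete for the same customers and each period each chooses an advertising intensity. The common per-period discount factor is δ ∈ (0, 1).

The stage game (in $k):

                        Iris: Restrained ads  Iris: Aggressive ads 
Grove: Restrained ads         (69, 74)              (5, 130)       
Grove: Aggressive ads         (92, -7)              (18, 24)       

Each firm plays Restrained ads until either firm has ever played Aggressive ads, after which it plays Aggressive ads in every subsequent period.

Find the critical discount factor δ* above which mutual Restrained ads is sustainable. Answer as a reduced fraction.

28/53

Grove's threshold: (92−69)/(92−18) = 23/74.
Iris's threshold: (130−74)/(130−24) = 28/53.
23/74 < 28/53, so Iris binds and δ* = 28/53.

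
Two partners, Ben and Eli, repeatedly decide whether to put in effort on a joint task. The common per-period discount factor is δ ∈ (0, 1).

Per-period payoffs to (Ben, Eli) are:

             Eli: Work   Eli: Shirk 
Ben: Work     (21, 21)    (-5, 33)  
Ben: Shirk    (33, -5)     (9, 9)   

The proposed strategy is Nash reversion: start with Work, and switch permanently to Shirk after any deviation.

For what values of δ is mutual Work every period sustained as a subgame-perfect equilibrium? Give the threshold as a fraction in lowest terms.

1/2

Under grim trigger the critical discount factor is (T−C)/(T−P) with T = 33, C = 21, P = 9.
δ* = (33−21)/(33−9) = 12/24 = 1/2.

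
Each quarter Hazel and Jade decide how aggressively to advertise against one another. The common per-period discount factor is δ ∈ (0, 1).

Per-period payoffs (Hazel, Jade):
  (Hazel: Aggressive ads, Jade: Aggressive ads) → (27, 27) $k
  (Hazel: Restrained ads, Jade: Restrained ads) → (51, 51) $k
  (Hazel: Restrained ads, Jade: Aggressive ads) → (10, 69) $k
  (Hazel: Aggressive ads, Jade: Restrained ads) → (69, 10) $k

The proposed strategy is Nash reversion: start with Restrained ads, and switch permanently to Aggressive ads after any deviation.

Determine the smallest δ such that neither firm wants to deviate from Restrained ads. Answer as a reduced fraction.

51/(1−δ) ≥ 69 + 27δ/(1−δ)
51 ≥ 69 − 42δ
δ ≥ 18/42 = 3/7.

3/7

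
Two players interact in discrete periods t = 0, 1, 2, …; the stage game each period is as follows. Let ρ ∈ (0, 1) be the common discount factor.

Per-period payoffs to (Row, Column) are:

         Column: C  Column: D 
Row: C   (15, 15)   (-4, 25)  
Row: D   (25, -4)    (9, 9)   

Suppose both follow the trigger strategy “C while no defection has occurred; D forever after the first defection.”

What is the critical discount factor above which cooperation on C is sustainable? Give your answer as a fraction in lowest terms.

Cooperation forever yields 15 each period: 15/(1−ρ).
Deviating yields 25 once, then 9 forever: 25 + 9ρ/(1−ρ).
No profitable deviation requires 15/(1−ρ) ≥ 25 + 9ρ/(1−ρ).
Multiplying by (1−ρ): 15 ≥ 25(1−ρ) + 9ρ = 25 − 16ρ.
So 16ρ ≥ 10, i.e. ρ ≥ 10/16 = 5/8.

5/8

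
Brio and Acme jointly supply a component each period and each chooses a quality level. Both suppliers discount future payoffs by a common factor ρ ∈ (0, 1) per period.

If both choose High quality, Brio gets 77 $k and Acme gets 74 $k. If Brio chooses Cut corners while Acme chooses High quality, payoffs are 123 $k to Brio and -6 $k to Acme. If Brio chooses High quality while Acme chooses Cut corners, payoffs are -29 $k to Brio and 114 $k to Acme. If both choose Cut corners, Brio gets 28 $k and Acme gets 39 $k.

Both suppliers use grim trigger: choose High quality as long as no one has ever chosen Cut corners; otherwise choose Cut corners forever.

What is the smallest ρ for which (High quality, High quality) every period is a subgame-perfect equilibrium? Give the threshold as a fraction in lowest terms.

Brio: cooperation gives 77 each period; deviation gives 123 once then 28 forever.
  77/(1−ρ) ≥ 123 + 28ρ/(1−ρ) ⇒ ρ ≥ 46/95.
Acme: cooperation gives 74 each period; deviation gives 114 once then 39 forever.
  ρ ≥ 40/75 = 8/15.
Both must hold, so the binding constraint is Acme's: ρ ≥ 8/15.

8/15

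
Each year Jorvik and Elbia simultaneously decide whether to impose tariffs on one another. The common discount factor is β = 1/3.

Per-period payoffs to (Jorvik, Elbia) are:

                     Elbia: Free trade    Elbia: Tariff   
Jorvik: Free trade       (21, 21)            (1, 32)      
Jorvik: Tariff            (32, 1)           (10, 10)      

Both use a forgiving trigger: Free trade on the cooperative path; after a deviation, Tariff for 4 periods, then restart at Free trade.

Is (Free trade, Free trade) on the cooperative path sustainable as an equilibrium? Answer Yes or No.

Comparing payoff streams over the 5 periods until play realigns: cooperate → 21(1+β+…+β^4); deviate → 32 + 10(β+…+β^4).
Cooperation is sustained iff (21−10)(β+…+β^4) ≥ 32−21.
β+…+β^4 = 1/3·(1−(1/3)^4)/(1−1/3) = 0.4938, and (32−21)/(21−10) = 1.0000.
0.4938 < 1.0000, so cooperation is not sustainable.

No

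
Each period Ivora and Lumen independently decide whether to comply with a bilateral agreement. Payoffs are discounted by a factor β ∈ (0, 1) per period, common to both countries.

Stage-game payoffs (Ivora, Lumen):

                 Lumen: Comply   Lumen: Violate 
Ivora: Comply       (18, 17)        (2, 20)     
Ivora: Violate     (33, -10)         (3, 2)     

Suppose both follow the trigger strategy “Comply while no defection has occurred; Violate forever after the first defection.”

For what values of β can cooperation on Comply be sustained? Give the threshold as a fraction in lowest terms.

Ivora's threshold: (33−18)/(33−3) = 1/2.
Lumen's threshold: (20−17)/(20−2) = 1/6.
1/2 > 1/6, so Ivora binds and β* = 1/2.

1/2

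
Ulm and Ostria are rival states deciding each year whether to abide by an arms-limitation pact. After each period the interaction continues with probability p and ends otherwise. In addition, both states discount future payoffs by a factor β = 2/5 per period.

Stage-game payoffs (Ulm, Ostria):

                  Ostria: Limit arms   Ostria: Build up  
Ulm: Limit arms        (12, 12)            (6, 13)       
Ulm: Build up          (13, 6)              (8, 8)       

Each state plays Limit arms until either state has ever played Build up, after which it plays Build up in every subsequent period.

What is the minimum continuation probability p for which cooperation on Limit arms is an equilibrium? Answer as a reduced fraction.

Expected continuation weight on next period's payoff is β·p = 2/5·p, which plays the role of the discount factor.
Cooperation requires 2/5·p ≥ (13−12)/(13−8) = 1/5, hence p ≥ 1/2.

1/2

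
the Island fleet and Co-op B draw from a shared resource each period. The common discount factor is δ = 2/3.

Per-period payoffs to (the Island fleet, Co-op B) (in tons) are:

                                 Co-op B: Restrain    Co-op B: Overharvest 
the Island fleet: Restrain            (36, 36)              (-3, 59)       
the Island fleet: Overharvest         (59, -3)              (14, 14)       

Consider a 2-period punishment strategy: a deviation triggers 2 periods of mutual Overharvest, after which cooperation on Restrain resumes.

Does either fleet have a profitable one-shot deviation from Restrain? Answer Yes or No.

Comparing payoff streams over the 3 periods until play realigns: cooperate → 36(1+δ+…+δ^2); deviate → 59 + 14(δ+…+δ^2).
Cooperation is sustained iff (36−14)(δ+…+δ^2) ≥ 59−36.
δ+…+δ^2 = 2/3·(1−(2/3)^2)/(1−2/3) = 1.1111, and (59−36)/(36−14) = 1.0455.
1.1111 ≥ 1.0455, so cooperation is sustainable.

No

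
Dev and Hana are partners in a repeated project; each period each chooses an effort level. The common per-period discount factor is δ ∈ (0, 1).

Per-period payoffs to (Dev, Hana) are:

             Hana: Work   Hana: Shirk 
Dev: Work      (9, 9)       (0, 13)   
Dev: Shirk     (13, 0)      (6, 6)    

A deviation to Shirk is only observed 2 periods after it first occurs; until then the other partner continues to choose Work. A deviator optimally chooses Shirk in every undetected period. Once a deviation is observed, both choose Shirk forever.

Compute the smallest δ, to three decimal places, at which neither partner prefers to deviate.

0.756

The best deviation is to choose Shirk for all 2 undetected periods, earning 13 each, then 6 forever once detected.
Deviation value: 13(1−δ^2)/(1−δ) + 6δ^2/(1−δ); cooperation value: 9/(1−δ).
IC: 9 ≥ 13(1−δ^2) + 6δ^2 = 13 − 7δ^2.
So δ^2 ≥ 4/7, giving δ ≥ (4/7)^(1/2) ≈ 0.756.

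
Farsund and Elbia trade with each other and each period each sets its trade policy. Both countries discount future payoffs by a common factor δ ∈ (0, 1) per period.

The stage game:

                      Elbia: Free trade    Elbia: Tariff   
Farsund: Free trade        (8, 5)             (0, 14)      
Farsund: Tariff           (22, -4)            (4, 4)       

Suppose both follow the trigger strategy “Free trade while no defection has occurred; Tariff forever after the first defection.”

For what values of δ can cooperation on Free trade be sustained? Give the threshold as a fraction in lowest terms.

Farsund's threshold: (22−8)/(22−4) = 7/9.
Elbia's threshold: (14−5)/(14−4) = 9/10.
7/9 < 9/10, so Elbia binds and δ* = 9/10.

9/10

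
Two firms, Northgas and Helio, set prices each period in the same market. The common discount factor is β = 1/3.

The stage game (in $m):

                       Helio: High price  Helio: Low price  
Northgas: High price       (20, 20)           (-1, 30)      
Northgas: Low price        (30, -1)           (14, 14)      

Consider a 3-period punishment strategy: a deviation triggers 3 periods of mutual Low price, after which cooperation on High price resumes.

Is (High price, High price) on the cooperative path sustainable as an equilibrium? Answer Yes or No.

IC: β+…+β^3 ≥ (30−20)/(20−14) = 5/3.
At β = 1/3: partial sum = 0.4815 < 1.6667. Cooperation not sustainable.

No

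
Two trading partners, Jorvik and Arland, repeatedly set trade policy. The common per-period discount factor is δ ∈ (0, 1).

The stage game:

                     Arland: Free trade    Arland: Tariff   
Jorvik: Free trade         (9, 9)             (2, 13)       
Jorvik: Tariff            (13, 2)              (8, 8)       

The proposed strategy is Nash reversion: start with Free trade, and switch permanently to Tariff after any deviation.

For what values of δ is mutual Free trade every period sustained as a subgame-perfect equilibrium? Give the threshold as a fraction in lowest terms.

9/(1−δ) ≥ 13 + 8δ/(1−δ)
9 ≥ 13 − 5δ
δ ≥ 4/5.

4/5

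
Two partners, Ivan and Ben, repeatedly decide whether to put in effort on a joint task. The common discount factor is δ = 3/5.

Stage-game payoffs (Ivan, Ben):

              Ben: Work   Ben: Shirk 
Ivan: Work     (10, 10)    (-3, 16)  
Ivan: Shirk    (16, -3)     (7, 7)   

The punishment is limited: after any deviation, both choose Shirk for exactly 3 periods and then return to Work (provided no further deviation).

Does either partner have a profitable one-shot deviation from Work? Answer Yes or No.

IC: δ+…+δ^3 ≥ (16−10)/(10−7) = 2.
At δ = 3/5: partial sum = 1.1760 < 2.0000. Cooperation not sustainable.

Yes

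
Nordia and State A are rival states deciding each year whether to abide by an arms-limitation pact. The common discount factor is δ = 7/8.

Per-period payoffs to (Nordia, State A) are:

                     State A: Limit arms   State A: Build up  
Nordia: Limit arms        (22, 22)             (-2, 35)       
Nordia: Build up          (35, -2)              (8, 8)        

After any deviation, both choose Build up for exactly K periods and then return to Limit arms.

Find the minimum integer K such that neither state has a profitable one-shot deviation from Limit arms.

2

IC: δ(1−δ^K)/(1−δ) ≥ (35−22)/(22−8) = 13/14.
With δ = 7/8: need 1 − δ^K ≥ 13/14·(1−7/8)/(7/8), i.e. δ^K ≤ 0.8673.
Since (7/8)^1 = 0.8750 and (7/8)^2 = 0.7656, the smallest such K is 2.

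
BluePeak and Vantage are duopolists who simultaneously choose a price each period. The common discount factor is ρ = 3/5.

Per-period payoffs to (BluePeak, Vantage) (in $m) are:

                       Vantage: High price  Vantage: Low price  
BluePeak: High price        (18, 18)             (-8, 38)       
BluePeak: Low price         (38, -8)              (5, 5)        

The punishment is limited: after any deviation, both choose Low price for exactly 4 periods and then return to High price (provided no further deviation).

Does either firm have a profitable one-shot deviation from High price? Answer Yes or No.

A one-shot deviation gives 38 now, then 5 for 4 periods, then back to 18.
Gain from deviating: (38−18) today; loss: (18−5) in each of the next 4 periods.
No-deviation condition: (18−5)(ρ+…+ρ^4) ≥ 38−18, i.e. ρ+…+ρ^4 ≥ 20/13.
At ρ = 3/5: ρ+…+ρ^4 = 1.3056 < 1.5385.
So cooperation is not sustainable.

Yes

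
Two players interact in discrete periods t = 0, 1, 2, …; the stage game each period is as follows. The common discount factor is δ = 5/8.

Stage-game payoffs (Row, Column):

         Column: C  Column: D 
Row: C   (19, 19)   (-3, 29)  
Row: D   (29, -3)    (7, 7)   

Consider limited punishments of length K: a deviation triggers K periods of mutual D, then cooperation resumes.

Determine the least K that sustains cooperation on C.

No profitable deviation requires (19−7)(δ+…+δ^K) ≥ 29−19, i.e. δ+…+δ^K ≥ 5/6 ≈ 0.8333.
With δ = 5/8, the partial sums are K=1: 0.6250, K=2: 1.0156.
K = 2 is the first length at which the sum reaches 0.8333.

2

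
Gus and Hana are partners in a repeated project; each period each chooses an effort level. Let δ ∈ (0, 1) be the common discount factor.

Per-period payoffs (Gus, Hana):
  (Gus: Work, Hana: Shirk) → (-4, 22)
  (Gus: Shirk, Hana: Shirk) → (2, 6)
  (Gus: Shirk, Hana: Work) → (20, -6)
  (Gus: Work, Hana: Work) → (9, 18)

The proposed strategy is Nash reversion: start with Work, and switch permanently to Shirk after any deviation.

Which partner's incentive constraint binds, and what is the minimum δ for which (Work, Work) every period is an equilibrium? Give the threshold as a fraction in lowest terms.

Gus's threshold: (20−9)/(20−2) = 11/18.
Hana's threshold: (22−18)/(22−6) = 1/4.
11/18 > 1/4, so Gus binds and δ* = 11/18.

Gus; δ ≥ 11/18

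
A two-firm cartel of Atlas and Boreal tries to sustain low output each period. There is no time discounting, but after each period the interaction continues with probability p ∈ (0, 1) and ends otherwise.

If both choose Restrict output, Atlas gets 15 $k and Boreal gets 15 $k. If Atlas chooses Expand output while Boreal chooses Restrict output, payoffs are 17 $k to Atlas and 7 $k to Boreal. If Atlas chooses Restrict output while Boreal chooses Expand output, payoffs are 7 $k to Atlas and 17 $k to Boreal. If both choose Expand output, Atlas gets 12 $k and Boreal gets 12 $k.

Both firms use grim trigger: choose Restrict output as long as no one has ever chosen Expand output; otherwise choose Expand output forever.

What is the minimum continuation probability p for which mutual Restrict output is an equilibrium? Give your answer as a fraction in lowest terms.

With no time discounting, the continuation probability p plays the role of the discount factor.
Grim-trigger IC: 15/(1−p) ≥ 17 + 12p/(1−p) ⇒ p ≥ (17−15)/(17−12) = 2/5.

2/5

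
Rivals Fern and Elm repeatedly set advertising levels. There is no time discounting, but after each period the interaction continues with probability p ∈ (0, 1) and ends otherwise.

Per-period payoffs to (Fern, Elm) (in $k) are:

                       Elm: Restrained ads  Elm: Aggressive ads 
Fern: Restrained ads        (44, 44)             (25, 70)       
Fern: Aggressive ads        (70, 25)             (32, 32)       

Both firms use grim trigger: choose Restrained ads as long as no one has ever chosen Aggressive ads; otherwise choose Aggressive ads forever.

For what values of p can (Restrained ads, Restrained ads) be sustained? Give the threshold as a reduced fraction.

With no time discounting, the continuation probability p plays the role of the discount factor.
Grim-trigger IC: 44/(1−p) ≥ 70 + 32p/(1−p) ⇒ p ≥ (70−44)/(70−32) = 13/19.

13/19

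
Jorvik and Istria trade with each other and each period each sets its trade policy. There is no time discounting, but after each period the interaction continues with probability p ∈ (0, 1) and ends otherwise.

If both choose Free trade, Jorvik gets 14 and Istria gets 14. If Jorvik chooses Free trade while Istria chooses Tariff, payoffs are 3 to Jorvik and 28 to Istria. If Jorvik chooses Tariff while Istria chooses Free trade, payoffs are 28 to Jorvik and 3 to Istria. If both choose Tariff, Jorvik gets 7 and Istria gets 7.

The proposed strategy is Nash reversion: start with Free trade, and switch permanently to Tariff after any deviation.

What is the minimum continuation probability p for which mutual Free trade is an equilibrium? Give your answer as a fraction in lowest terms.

2/3

Expected cooperation value is 14 + p·14 + p²·14 + … = 14/(1−p); deviation gives 28 + p·7/(1−p).
14 ≥ 28(1−p) + 7p ⇒ 21p ≥ 14 ⇒ p ≥ 14/21 = 2/3.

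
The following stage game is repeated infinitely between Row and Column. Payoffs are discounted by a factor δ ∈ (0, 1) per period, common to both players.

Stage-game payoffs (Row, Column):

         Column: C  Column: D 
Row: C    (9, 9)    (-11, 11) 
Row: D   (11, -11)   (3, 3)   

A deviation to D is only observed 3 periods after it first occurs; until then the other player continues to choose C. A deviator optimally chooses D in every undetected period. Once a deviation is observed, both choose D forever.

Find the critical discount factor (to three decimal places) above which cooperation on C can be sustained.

0.630

Deviating for the 3 undetected periods gains 11−9 = 2 per period over cooperation, then loses 9−3 = 6 per period forever once punishment starts.
Gain: 2(1 + δ + … + δ^2); loss: 6·δ^3/(1−δ).
No profitable deviation ⇔ 2(1−δ^3) ≤ 6·δ^3, i.e. δ^3 ≥ 2/(2+6) = 1/4.
Hence δ ≥ (1/4)^(1/3) ≈ 0.630.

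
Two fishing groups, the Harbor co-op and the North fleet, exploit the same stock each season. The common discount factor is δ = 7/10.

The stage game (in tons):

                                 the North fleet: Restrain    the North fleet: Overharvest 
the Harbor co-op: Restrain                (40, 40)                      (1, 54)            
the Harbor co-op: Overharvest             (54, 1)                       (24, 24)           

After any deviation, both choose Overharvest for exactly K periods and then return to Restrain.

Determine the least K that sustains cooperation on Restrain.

No profitable deviation requires (40−24)(δ+…+δ^K) ≥ 54−40, i.e. δ+…+δ^K ≥ 7/8 ≈ 0.8750.
With δ = 7/10, the partial sums are K=1: 0.7000, K=2: 1.1900.
K = 2 is the first length at which the sum reaches 0.8750.

2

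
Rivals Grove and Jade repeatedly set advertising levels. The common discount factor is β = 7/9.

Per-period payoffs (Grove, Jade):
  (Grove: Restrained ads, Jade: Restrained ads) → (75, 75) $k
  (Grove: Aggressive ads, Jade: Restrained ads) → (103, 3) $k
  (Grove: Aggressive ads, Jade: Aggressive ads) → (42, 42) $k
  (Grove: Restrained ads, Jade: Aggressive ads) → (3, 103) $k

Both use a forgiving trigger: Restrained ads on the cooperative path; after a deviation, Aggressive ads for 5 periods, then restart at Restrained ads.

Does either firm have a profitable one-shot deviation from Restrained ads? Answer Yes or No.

No

Comparing payoff streams over the 6 periods until play realigns: cooperate → 75(1+β+…+β^5); deviate → 103 + 42(β+…+β^5).
Cooperation is sustained iff (75−42)(β+…+β^5) ≥ 103−75.
β+…+β^5 = 7/9·(1−(7/9)^5)/(1−7/9) = 2.5038, and (103−75)/(75−42) = 0.8485.
2.5038 ≥ 0.8485, so cooperation is sustainable.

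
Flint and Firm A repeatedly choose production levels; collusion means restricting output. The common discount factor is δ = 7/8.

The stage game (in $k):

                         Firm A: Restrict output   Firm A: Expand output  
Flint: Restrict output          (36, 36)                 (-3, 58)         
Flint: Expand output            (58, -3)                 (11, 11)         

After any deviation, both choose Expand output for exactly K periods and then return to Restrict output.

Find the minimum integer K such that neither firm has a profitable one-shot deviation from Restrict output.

No profitable deviation requires (36−11)(δ+…+δ^K) ≥ 58−36, i.e. δ+…+δ^K ≥ 22/25 ≈ 0.8800.
With δ = 7/8, the partial sums are K=1: 0.8750, K=2: 1.6406.
K = 2 is the first length at which the sum reaches 0.8800.

2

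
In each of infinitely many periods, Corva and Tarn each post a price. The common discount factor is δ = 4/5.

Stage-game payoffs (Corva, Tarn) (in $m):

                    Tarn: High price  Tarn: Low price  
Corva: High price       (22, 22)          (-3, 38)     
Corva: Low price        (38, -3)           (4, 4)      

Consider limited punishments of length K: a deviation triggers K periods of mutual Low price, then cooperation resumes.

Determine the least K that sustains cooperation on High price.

2

Need Σ_{k=1}^{K} δ^k ≥ (38−22)/(22−4) = 0.8889 at δ = 4/5.
At K = 1 the sum is 0.8000 < 0.8889; at K = 2 it is 1.4400 ≥ 0.8889.
So the minimum punishment length is K = 2.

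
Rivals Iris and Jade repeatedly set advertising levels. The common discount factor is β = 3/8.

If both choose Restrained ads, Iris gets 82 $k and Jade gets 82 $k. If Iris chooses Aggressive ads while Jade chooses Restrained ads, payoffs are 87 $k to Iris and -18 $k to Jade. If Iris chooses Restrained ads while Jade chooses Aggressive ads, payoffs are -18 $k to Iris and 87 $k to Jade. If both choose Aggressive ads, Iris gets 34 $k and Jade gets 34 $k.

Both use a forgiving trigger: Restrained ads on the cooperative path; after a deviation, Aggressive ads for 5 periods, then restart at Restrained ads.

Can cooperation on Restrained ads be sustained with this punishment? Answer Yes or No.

Yes

A one-shot deviation gives 87 now, then 34 for 5 periods, then back to 82.
Gain from deviating: (87−82) today; loss: (82−34) in each of the next 5 periods.
No-deviation condition: (82−34)(β+…+β^5) ≥ 87−82, i.e. β+…+β^5 ≥ 5/48.
At β = 3/8: β+…+β^5 = 0.5956 ≥ 0.1042.
So cooperation is sustainable.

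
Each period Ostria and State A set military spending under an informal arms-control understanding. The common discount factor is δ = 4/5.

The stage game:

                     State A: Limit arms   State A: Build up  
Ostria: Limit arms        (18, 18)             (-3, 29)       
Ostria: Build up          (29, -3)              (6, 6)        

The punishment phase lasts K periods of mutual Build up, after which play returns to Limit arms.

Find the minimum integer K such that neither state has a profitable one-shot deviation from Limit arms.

Need Σ_{k=1}^{K} δ^k ≥ (29−18)/(18−6) = 0.9167 at δ = 4/5.
At K = 1 the sum is 0.8000 < 0.9167; at K = 2 it is 1.4400 ≥ 0.9167.
So the minimum punishment length is K = 2.

2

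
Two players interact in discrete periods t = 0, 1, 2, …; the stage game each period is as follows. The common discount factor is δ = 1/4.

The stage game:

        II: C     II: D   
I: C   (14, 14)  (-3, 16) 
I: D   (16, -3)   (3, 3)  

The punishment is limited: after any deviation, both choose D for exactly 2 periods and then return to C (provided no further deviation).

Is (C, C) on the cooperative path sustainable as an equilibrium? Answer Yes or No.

A one-shot deviation gives 16 now, then 3 for 2 periods, then back to 14.
Gain from deviating: (16−14) today; loss: (14−3) in each of the next 2 periods.
No-deviation condition: (14−3)(δ+…+δ^2) ≥ 16−14, i.e. δ+…+δ^2 ≥ 2/11.
At δ = 1/4: δ+…+δ^2 = 0.3125 ≥ 0.1818.
So cooperation is sustainable.

Yes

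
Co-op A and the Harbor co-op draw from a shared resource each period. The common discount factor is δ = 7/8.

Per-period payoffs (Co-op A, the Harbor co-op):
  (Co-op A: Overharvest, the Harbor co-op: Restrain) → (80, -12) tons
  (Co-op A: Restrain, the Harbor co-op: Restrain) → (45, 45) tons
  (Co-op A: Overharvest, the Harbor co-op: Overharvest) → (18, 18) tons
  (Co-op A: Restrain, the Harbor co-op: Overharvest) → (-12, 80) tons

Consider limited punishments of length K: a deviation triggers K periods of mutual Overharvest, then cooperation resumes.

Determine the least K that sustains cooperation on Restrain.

No profitable deviation requires (45−18)(δ+…+δ^K) ≥ 80−45, i.e. δ+…+δ^K ≥ 35/27 ≈ 1.2963.
With δ = 7/8, the partial sums are K=1: 0.8750, K=2: 1.6406.
K = 2 is the first length at which the sum reaches 1.2963.

2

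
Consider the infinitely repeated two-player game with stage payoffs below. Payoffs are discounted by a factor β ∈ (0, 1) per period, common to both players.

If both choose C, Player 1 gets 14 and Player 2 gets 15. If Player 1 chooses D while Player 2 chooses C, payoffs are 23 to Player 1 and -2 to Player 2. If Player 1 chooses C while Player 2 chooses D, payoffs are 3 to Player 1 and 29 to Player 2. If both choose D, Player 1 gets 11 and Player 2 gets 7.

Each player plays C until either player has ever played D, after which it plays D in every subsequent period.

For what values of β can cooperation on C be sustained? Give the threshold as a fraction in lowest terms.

Player 1: cooperation gives 14 each period; deviation gives 23 once then 11 forever.
  14/(1−β) ≥ 23 + 11β/(1−β) ⇒ β ≥ 9/12 = 3/4.
Player 2: cooperation gives 15 each period; deviation gives 29 once then 7 forever.
  β ≥ 14/22 = 7/11.
Both must hold, so the binding constraint is Player 1's: β ≥ 3/4.

3/4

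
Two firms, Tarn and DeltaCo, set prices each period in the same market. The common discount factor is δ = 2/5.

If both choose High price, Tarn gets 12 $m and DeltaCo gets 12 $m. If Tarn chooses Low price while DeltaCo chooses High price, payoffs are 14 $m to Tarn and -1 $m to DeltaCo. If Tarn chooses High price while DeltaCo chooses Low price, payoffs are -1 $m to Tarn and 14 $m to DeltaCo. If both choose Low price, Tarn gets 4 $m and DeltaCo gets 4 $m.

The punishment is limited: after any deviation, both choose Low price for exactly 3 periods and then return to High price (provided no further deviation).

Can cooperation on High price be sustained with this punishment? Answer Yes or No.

Yes

Comparing payoff streams over the 4 periods until play realigns: cooperate → 12(1+δ+…+δ^3); deviate → 14 + 4(δ+…+δ^3).
Cooperation is sustained iff (12−4)(δ+…+δ^3) ≥ 14−12.
δ+…+δ^3 = 2/5·(1−(2/5)^3)/(1−2/5) = 0.6240, and (14−12)/(12−4) = 0.2500.
0.6240 ≥ 0.2500, so cooperation is sustainable.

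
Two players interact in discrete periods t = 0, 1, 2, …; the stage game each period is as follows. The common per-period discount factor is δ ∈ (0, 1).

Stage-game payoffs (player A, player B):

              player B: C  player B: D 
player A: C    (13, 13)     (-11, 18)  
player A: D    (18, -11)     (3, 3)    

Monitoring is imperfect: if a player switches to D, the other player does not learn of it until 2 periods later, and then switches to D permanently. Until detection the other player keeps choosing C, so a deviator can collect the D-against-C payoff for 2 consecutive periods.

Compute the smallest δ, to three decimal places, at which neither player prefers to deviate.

0.577

The best deviation is to choose D for all 2 undetected periods, earning 18 each, then 3 forever once detected.
Deviation value: 18(1−δ^2)/(1−δ) + 3δ^2/(1−δ); cooperation value: 13/(1−δ).
IC: 13 ≥ 18(1−δ^2) + 3δ^2 = 18 − 15δ^2.
So δ^2 ≥ 5/15 = 1/3, giving δ ≥ (1/3)^(1/2) ≈ 0.577.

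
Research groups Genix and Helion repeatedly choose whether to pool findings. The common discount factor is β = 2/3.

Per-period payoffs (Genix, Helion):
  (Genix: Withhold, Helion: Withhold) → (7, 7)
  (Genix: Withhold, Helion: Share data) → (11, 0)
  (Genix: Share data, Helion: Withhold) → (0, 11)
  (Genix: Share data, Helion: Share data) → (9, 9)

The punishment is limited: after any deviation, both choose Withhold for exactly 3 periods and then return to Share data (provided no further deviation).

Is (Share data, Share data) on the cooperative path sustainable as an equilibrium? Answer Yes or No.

Yes

A one-shot deviation gives 11 now, then 7 for 3 periods, then back to 9.
Gain from deviating: (11−9) today; loss: (9−7) in each of the next 3 periods.
No-deviation condition: (9−7)(β+…+β^3) ≥ 11−9, i.e. β+…+β^3 ≥ 1.
At β = 2/3: β+…+β^3 = 1.4074 ≥ 1.0000.
So cooperation is sustainable.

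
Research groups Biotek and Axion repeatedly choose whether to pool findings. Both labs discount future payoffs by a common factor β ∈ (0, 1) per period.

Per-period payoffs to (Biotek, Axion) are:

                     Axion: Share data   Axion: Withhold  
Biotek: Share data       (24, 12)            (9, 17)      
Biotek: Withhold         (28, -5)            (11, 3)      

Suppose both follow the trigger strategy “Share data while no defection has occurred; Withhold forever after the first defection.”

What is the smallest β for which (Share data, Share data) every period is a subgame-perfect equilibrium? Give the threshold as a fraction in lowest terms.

Biotek: cooperation gives 24 each period; deviation gives 28 once then 11 forever.
  24/(1−β) ≥ 28 + 11β/(1−β) ⇒ β ≥ 4/17.
Axion: cooperation gives 12 each period; deviation gives 17 once then 3 forever.
  β ≥ 5/14.
Both must hold, so the binding constraint is Axion's: β ≥ 5/14.

5/14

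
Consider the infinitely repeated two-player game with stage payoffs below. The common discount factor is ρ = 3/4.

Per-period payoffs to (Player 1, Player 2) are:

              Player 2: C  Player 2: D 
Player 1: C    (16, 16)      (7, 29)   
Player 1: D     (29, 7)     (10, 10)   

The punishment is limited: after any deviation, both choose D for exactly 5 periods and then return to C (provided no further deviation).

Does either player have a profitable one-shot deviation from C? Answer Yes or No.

Comparing payoff streams over the 6 periods until play realigns: cooperate → 16(1+ρ+…+ρ^5); deviate → 29 + 10(ρ+…+ρ^5).
Cooperation is sustained iff (16−10)(ρ+…+ρ^5) ≥ 29−16.
ρ+…+ρ^5 = 3/4·(1−(3/4)^5)/(1−3/4) = 2.2881, and (29−16)/(16−10) = 2.1667.
2.2881 ≥ 2.1667, so cooperation is sustainable.

No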